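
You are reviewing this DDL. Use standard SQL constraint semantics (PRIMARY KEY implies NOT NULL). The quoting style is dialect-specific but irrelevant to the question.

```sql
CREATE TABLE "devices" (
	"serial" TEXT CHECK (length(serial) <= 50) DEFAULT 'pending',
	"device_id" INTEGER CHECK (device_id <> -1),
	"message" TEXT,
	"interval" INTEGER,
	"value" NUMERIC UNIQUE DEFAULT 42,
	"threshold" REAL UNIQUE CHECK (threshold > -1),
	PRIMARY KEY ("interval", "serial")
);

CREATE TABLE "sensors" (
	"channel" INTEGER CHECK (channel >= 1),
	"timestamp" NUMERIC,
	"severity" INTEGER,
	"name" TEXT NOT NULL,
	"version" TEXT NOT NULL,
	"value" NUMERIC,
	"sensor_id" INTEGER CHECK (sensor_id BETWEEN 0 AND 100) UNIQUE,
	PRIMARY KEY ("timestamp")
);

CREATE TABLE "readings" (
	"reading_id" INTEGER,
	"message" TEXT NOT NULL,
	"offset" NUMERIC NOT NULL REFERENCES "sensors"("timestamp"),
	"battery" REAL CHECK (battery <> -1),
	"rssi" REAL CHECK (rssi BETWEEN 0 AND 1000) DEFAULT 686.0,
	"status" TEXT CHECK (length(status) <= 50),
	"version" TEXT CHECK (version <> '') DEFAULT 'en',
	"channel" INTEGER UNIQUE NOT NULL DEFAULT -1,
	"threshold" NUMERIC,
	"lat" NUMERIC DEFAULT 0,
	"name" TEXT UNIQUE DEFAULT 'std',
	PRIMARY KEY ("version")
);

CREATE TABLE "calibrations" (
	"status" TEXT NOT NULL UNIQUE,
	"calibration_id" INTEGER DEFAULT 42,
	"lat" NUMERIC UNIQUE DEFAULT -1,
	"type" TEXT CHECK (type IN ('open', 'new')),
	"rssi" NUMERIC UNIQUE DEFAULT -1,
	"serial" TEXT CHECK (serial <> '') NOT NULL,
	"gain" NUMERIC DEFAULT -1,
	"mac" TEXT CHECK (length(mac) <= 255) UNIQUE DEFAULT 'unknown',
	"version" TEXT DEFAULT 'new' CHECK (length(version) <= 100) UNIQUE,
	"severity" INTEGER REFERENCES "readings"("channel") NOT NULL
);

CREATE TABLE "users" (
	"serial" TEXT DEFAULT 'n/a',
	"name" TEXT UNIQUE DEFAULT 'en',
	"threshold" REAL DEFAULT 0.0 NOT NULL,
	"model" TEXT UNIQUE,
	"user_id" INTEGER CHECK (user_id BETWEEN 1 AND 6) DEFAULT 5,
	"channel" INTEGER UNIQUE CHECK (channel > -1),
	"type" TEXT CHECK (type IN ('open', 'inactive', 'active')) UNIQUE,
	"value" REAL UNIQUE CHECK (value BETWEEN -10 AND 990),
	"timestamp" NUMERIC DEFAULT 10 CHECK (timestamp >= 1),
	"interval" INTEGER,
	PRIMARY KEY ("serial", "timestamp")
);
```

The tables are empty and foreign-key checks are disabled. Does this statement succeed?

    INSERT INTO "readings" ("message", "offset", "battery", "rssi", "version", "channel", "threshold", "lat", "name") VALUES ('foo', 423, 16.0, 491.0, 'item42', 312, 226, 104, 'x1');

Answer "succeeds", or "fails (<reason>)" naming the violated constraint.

NOT NULL columns: channel is supplied; message is supplied; offset is supplied; version is supplied.
CHECK constraints: 16.0 satisfies (battery <> -1); 491.0 satisfies (rssi BETWEEN 0 AND 1000); 'item42' satisfies (version <> '').
No constraint is violated.

succeeds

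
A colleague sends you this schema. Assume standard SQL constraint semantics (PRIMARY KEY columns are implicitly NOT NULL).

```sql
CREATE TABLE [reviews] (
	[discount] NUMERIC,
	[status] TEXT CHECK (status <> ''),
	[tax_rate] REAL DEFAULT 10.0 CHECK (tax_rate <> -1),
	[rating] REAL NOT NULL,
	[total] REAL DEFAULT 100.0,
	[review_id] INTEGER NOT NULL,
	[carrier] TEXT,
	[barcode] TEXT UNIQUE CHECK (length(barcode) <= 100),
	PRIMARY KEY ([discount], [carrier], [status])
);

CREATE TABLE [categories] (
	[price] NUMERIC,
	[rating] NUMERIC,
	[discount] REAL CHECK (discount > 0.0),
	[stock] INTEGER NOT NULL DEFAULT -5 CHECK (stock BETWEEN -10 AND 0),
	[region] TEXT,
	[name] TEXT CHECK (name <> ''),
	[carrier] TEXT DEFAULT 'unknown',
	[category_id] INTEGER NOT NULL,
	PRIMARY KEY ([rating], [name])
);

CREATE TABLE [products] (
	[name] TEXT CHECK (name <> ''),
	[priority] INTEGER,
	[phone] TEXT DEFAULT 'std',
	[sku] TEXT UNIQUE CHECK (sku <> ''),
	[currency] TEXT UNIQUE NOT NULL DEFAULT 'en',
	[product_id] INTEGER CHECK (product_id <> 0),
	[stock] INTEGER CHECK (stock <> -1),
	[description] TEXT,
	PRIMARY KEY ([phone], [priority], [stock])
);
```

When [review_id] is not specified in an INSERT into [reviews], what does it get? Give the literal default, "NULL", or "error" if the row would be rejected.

review_id has no DEFAULT clause.
Omitting it would insert NULL, but it is declared NOT NULL, so the INSERT fails.

error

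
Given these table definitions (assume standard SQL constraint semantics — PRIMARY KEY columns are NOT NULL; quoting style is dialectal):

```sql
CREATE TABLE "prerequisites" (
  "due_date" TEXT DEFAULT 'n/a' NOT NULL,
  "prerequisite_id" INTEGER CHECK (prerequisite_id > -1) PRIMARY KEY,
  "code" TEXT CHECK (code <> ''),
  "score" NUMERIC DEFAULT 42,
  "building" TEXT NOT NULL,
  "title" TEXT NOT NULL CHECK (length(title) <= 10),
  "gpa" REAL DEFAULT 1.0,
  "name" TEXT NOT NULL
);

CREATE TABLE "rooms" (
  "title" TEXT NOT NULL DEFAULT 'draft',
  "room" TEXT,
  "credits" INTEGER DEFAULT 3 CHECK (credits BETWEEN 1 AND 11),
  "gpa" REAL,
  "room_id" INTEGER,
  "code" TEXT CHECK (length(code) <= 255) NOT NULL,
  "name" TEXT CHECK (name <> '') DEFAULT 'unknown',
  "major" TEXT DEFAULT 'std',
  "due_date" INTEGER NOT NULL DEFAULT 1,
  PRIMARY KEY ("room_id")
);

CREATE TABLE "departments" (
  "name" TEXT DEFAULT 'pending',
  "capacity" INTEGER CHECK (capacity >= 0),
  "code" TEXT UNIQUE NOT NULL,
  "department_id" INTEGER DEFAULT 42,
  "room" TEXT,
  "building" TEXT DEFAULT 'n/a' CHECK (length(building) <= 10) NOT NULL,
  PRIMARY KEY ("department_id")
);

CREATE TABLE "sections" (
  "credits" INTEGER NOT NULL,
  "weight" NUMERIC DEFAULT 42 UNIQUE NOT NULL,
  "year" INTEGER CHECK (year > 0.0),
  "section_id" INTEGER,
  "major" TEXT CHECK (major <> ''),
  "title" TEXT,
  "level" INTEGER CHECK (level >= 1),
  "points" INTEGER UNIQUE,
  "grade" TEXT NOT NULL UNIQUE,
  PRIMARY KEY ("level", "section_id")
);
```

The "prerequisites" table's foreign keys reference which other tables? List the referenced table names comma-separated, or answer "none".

none

No column in prerequisites has a REFERENCES clause.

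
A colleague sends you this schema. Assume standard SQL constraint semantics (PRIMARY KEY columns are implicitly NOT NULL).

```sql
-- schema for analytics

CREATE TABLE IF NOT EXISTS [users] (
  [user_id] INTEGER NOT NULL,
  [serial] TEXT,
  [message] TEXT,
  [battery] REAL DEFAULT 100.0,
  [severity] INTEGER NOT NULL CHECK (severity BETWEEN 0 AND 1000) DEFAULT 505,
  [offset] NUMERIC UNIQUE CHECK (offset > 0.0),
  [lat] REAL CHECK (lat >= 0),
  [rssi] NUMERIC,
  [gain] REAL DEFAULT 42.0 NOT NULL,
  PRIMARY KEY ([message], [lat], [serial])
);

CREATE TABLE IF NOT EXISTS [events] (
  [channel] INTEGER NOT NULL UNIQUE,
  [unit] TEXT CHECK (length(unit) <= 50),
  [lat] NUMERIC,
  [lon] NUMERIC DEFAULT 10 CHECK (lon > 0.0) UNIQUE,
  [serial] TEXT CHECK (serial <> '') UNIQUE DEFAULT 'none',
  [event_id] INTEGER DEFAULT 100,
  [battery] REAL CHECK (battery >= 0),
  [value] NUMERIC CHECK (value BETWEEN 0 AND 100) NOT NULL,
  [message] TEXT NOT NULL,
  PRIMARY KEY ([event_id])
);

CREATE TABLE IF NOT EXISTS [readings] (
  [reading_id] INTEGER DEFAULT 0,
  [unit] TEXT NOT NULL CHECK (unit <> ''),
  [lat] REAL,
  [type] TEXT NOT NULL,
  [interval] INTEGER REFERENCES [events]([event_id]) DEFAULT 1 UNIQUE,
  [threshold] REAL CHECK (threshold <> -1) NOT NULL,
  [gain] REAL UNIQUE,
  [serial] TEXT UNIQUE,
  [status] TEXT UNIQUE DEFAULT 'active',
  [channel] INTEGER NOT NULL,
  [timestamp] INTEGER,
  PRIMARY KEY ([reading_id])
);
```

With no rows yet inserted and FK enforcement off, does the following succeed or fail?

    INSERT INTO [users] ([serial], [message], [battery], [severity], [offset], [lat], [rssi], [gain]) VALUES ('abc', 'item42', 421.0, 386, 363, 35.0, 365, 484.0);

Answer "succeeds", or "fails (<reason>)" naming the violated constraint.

user_id is omitted from the column list and has no DEFAULT, so it would receive NULL.
But user_id is declared NOT NULL.

fails (NOT NULL on user_id)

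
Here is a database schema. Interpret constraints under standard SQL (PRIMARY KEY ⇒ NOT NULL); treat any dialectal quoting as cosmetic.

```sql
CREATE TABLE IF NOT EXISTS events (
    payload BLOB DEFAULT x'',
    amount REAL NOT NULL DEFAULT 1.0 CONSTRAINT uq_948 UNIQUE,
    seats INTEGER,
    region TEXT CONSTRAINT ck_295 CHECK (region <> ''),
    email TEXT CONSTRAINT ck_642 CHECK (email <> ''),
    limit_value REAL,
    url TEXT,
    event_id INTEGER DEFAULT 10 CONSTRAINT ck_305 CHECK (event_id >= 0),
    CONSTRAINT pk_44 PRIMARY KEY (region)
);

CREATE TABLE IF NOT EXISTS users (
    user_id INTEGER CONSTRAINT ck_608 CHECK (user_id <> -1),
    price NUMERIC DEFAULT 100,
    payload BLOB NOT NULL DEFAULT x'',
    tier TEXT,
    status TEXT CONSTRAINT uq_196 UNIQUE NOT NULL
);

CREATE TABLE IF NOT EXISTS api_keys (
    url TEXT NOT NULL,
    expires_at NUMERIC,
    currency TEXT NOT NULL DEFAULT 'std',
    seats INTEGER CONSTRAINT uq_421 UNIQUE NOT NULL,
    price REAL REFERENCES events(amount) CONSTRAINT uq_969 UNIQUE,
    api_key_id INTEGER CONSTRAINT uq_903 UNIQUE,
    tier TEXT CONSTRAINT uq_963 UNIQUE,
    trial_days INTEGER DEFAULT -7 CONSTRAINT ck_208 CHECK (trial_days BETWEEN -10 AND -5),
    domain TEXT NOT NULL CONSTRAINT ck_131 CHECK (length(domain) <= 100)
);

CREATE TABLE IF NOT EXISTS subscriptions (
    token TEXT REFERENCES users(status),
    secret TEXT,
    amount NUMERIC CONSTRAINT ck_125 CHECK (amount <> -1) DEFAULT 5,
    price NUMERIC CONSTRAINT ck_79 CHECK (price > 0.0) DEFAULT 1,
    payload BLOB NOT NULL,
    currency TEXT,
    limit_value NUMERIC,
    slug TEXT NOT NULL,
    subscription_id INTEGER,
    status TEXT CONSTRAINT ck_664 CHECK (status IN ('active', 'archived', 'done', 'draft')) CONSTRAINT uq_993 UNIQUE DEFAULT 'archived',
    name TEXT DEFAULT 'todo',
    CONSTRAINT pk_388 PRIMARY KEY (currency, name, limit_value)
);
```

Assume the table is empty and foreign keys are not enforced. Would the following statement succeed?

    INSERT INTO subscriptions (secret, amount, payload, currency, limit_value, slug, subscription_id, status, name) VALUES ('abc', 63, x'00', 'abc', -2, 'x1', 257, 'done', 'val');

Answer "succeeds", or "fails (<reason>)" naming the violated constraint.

NOT NULL columns: currency is supplied; limit_value is supplied; name is supplied; payload is supplied; slug is supplied.
CHECK constraints: 63 satisfies (amount <> -1); 'done' satisfies (status IN ('active', 'archived', 'done', 'draft')).
No constraint is violated.

succeeds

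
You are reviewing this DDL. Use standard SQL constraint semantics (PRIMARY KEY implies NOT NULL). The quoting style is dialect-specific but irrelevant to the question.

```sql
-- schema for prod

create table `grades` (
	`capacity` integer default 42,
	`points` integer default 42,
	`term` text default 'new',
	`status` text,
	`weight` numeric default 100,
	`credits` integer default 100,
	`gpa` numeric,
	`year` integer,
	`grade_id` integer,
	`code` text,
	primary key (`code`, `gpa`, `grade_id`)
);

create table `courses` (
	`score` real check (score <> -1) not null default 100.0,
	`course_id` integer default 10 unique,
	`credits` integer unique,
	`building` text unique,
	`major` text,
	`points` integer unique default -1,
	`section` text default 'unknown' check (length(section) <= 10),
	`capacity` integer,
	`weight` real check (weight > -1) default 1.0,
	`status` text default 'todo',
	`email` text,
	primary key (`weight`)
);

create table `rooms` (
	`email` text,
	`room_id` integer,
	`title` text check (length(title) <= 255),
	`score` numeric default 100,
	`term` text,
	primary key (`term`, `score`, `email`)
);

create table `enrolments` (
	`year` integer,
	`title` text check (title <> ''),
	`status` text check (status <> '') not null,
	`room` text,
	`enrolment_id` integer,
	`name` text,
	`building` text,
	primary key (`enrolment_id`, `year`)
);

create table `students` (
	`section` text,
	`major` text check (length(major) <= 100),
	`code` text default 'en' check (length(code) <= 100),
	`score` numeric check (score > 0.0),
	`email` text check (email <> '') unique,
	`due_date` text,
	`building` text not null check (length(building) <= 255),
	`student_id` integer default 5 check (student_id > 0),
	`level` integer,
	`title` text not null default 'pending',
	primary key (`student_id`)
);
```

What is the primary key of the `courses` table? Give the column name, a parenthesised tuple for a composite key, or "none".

weight is declared PRIMARY KEY as a table-level PRIMARY KEY clause.

weight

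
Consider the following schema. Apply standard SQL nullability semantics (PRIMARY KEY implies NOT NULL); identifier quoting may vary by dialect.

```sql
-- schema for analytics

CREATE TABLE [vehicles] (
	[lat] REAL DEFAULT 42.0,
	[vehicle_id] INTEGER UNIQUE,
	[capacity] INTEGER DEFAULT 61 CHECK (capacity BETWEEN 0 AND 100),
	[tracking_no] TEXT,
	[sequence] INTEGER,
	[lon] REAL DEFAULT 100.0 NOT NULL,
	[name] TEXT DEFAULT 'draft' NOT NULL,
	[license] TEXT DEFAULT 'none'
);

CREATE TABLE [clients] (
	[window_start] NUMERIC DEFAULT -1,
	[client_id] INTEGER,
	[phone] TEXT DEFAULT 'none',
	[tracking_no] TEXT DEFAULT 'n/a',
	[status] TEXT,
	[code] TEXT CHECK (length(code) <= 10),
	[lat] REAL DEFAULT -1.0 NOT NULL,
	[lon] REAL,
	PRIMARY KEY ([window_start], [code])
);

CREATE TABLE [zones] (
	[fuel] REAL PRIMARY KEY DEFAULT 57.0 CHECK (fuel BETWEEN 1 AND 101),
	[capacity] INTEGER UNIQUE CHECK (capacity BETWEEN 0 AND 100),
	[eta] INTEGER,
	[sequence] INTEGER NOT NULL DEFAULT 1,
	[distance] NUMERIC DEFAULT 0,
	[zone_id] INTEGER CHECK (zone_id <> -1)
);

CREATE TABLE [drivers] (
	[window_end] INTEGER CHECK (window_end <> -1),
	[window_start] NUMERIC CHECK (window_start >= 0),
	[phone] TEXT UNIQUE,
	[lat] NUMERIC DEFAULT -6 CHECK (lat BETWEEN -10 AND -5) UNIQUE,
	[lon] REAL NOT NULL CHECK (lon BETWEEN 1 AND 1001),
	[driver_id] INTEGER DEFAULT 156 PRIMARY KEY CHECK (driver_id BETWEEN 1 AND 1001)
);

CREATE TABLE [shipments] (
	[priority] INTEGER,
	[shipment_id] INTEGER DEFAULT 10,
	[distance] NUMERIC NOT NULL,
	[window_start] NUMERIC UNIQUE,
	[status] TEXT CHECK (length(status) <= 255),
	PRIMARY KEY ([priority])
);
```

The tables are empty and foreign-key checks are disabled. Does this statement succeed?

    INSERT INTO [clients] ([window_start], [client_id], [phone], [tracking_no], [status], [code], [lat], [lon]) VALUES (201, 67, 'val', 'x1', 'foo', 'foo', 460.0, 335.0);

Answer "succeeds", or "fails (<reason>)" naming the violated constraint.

NOT NULL columns: code is supplied; lat is supplied; window_start is supplied.
CHECK constraints: 'foo' satisfies (length(code) <= 10).
No constraint is violated.

succeeds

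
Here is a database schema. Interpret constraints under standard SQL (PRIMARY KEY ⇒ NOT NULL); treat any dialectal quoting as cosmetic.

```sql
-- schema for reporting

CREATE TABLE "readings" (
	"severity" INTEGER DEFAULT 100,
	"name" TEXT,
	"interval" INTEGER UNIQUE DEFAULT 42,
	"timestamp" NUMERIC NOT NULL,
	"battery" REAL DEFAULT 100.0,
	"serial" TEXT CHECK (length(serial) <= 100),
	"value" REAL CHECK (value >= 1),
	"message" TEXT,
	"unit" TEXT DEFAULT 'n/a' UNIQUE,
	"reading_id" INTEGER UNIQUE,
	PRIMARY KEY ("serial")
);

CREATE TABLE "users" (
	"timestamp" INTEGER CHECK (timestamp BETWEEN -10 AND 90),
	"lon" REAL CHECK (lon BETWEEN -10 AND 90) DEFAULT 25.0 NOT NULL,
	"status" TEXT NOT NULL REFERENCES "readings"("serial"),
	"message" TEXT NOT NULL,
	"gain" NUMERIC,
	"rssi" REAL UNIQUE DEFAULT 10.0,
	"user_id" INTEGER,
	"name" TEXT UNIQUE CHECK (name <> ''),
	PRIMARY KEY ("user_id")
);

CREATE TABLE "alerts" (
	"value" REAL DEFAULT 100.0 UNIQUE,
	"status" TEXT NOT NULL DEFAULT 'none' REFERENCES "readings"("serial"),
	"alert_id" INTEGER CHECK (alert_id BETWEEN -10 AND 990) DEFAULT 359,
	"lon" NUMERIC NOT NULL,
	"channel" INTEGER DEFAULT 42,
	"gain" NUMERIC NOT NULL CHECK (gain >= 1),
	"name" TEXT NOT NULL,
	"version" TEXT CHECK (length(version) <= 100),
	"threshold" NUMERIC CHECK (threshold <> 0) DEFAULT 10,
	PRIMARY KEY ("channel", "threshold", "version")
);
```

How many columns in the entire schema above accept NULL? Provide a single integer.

14

readings: 8 nullable (severity, name, interval, battery, value, message, unit, reading_id — PK (serial) and explicit NOT NULL columns excluded).
users: 4 nullable (timestamp, gain, rssi, name — PK (user_id) and explicit NOT NULL columns excluded).
alerts: 2 nullable (value, alert_id — PK (channel, threshold, version) and explicit NOT NULL columns excluded).
Total: 8 + 4 + 2 = 14.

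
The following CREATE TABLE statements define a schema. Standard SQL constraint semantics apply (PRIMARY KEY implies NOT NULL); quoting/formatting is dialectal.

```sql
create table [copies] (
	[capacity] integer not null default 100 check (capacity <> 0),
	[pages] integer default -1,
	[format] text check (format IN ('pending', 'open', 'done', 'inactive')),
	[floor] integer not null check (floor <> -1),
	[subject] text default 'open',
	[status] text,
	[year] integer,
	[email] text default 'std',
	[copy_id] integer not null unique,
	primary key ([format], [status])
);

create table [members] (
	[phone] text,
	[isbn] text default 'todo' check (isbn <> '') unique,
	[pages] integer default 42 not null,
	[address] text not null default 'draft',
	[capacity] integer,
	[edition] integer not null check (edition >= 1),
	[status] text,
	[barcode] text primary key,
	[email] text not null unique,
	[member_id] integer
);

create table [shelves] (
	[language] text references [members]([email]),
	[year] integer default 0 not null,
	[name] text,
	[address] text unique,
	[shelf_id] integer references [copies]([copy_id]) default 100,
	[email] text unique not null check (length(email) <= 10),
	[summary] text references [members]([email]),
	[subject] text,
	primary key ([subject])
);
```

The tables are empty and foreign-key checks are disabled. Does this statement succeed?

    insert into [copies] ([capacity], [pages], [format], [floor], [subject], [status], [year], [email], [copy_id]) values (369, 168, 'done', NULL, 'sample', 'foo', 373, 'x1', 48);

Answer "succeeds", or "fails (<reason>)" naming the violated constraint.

fails (NOT NULL on floor)

floor is explicitly set to NULL, but floor is declared NOT NULL.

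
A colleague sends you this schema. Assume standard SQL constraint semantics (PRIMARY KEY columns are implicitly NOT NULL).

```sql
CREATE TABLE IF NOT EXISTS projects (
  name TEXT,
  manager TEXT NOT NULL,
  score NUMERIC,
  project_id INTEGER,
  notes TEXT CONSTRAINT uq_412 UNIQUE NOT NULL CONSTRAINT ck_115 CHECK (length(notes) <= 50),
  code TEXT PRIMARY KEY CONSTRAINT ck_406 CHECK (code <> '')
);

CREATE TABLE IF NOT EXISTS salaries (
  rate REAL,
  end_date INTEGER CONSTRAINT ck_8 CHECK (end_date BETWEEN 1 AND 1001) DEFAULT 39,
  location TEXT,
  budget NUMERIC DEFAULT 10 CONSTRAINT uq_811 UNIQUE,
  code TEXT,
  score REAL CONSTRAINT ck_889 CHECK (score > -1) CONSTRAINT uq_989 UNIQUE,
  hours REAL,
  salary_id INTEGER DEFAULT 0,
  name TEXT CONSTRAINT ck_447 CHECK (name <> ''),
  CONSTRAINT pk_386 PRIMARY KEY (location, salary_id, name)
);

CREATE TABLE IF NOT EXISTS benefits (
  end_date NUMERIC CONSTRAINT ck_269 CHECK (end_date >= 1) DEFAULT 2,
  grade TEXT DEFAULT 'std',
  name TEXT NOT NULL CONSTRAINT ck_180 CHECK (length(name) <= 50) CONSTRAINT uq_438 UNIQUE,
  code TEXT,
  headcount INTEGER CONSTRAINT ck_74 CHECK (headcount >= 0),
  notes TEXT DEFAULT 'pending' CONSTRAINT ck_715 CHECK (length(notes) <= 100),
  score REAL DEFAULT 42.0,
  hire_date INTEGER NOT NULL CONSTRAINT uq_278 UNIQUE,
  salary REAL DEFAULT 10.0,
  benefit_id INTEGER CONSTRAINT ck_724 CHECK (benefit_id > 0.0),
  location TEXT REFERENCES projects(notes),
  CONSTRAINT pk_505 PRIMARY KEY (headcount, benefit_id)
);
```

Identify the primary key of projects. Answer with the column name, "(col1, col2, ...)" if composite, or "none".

code is declared PRIMARY KEY inline on the column.

code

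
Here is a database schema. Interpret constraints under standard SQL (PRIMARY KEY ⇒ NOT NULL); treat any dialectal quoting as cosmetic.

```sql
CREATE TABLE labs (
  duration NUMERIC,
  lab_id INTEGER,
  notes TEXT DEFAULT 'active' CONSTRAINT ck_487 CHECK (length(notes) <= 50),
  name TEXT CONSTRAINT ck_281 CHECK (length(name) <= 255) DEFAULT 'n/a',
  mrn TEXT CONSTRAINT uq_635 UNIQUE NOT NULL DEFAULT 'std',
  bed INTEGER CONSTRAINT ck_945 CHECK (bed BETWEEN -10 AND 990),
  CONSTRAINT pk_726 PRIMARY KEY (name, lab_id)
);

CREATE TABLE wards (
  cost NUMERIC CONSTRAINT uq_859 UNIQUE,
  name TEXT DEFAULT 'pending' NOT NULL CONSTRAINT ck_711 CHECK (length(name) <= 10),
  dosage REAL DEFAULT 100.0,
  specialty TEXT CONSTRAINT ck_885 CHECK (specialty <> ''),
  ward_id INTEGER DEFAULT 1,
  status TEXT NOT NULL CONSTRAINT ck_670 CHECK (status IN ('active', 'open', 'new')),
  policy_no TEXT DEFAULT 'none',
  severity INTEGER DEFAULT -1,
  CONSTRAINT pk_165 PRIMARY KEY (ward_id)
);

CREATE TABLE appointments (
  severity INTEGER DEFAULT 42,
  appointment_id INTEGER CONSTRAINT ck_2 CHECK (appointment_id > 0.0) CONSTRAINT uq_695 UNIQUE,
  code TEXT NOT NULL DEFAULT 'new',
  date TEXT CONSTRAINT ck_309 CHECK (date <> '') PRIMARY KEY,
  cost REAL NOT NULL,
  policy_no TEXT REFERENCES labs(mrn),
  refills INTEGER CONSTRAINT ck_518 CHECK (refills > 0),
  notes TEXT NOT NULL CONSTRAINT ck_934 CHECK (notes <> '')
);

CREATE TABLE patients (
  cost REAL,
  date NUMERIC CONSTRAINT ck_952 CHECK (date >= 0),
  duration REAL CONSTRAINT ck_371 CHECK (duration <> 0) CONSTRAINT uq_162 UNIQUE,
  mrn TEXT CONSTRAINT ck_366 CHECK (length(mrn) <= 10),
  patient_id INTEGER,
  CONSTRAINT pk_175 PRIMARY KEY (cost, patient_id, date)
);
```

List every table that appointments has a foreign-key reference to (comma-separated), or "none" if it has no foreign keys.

labs

- policy_no REFERENCES labs(mrn).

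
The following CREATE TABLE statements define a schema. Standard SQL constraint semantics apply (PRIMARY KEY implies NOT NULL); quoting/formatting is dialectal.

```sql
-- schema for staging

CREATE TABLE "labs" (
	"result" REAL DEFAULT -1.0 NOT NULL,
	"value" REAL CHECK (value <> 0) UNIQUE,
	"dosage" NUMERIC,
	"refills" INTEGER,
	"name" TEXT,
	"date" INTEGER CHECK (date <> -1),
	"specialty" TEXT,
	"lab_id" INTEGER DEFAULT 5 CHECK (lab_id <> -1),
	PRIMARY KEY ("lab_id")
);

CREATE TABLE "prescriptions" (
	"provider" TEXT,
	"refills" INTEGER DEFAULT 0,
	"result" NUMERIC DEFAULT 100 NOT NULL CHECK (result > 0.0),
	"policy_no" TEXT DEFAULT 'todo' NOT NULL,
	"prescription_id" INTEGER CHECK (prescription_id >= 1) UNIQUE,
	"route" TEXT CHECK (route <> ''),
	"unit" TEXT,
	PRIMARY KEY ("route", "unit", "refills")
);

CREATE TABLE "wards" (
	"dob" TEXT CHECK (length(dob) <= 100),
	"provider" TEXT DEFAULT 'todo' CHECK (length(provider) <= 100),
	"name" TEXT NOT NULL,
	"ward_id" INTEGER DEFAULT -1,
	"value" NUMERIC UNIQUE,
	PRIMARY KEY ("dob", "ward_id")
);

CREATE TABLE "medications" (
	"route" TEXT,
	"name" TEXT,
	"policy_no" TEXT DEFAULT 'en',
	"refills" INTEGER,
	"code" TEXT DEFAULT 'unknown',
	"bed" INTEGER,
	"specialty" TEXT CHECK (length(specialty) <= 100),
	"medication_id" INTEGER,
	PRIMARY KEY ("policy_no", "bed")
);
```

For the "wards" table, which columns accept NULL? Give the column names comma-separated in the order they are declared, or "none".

provider, value

- dob: part of the PRIMARY KEY, which implies NOT NULL → not nullable.
- provider: CHECK does not forbid NULL (a CHECK constraint passes when its expression is NULL) → nullable.
- name: declared NOT NULL → not nullable.
- ward_id: part of the PRIMARY KEY, which implies NOT NULL → not nullable.
- value: UNIQUE does not imply NOT NULL → nullable.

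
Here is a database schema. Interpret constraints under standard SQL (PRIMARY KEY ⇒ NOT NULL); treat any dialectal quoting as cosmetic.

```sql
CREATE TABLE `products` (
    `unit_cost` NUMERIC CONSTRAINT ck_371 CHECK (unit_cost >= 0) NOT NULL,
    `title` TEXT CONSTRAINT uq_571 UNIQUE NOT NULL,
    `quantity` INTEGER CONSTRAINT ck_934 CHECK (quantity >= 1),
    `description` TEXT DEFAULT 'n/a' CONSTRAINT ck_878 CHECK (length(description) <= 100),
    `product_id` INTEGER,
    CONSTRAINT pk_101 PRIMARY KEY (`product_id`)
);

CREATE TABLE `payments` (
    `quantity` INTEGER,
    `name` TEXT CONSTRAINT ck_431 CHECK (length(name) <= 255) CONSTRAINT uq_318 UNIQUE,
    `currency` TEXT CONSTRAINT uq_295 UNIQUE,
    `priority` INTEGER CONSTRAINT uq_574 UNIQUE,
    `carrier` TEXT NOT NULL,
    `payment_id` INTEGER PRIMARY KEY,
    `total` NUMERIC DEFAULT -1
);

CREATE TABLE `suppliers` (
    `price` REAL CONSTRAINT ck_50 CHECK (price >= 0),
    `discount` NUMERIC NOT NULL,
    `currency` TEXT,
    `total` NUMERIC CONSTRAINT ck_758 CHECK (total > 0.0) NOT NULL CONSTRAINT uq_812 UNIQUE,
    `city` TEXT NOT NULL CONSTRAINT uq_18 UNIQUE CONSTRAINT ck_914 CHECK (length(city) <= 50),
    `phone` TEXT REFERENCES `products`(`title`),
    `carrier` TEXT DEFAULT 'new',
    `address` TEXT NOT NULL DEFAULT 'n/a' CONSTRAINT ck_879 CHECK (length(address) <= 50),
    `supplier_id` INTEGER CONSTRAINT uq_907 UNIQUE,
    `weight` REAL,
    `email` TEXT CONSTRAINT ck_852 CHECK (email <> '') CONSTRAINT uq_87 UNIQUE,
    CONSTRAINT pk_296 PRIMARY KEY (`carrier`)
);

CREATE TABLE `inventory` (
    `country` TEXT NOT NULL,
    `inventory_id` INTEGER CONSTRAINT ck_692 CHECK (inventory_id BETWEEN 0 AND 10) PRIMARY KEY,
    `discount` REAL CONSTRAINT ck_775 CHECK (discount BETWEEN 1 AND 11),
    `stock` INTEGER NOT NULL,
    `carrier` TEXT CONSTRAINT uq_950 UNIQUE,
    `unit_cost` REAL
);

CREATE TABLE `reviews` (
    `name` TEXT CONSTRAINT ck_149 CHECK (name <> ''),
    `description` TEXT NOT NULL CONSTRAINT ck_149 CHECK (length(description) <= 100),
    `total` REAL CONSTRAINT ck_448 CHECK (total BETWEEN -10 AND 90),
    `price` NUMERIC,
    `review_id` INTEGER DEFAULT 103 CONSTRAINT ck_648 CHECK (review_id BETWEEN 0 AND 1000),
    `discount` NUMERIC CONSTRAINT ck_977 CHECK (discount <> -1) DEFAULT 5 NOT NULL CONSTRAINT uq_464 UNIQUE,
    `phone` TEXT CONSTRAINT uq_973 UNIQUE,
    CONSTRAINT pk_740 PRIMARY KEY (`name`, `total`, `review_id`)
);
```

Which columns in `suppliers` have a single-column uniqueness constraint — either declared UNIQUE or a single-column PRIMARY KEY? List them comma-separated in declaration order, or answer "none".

total, city, carrier, supplier_id, email

- price: no UNIQUE or single-column PK constraint.
- discount: no UNIQUE or single-column PK constraint.
- currency: no UNIQUE or single-column PK constraint.
- total: declared UNIQUE → unique.
- city: declared UNIQUE → unique.
- phone: no UNIQUE or single-column PK constraint.
- carrier: single-column PRIMARY KEY → unique.
- address: no UNIQUE or single-column PK constraint.
- supplier_id: declared UNIQUE → unique.
- weight: no UNIQUE or single-column PK constraint.
- email: declared UNIQUE → unique.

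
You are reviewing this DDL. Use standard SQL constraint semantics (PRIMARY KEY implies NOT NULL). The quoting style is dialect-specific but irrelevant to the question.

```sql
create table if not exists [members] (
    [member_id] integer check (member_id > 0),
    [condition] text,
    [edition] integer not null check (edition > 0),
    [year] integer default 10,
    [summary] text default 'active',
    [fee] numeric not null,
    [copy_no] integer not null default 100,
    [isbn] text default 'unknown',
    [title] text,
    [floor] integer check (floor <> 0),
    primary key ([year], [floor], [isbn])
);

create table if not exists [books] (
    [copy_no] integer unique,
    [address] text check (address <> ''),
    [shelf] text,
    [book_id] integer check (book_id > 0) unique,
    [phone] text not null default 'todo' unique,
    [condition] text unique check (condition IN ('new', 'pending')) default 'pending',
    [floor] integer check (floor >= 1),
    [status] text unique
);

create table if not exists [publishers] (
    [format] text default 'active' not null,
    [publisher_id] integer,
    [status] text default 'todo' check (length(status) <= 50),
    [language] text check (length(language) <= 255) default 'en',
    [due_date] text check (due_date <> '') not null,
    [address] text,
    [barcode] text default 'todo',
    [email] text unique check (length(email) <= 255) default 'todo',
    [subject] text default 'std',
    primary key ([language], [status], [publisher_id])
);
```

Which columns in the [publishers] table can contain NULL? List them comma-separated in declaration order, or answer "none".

- format: declared NOT NULL → not nullable.
- publisher_id: part of the PRIMARY KEY, which implies NOT NULL → not nullable.
- status: part of the PRIMARY KEY, which implies NOT NULL → not nullable.
- language: part of the PRIMARY KEY, which implies NOT NULL → not nullable.
- due_date: declared NOT NULL → not nullable.
- address: no NOT NULL constraint applies → nullable.
- barcode: DEFAULT only fills an omitted column; an explicit NULL is still allowed → nullable.
- email: CHECK does not forbid NULL (a CHECK constraint passes when its expression is NULL) → nullable.
- subject: DEFAULT only fills an omitted column; an explicit NULL is still allowed → nullable.

address, barcode, email, subject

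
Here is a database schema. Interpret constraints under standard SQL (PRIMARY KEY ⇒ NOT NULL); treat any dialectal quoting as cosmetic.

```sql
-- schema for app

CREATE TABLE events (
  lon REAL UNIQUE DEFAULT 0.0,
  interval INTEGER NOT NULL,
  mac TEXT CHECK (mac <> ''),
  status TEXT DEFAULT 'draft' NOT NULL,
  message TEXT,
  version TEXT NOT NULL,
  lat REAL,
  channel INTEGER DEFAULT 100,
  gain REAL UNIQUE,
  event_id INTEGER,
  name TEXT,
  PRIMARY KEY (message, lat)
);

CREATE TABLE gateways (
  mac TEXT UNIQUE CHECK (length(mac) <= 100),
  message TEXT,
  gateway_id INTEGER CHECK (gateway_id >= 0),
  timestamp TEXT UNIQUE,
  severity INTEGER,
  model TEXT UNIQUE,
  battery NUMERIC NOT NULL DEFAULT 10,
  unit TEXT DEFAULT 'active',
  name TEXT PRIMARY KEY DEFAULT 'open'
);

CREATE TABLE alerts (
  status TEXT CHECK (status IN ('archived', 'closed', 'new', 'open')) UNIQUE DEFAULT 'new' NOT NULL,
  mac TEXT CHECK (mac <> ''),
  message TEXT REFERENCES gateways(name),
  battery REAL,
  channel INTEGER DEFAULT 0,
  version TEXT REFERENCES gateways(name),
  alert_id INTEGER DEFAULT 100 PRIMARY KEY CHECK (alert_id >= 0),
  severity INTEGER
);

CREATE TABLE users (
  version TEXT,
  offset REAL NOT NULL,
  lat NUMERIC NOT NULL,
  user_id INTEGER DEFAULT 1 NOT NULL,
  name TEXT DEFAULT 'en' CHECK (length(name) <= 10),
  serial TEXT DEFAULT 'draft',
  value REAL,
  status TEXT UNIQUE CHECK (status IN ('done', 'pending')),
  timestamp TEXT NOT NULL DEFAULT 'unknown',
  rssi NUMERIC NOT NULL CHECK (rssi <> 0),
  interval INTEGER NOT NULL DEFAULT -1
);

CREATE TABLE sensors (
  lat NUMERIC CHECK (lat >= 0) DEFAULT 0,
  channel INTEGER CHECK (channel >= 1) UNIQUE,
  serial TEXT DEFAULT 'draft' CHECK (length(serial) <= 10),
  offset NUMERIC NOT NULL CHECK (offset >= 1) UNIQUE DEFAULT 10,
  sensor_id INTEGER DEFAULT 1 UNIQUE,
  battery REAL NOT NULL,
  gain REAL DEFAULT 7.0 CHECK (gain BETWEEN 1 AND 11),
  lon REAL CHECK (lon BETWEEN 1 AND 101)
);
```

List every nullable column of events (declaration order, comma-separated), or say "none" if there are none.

lon, mac, channel, gain, event_id, name

- lon: UNIQUE does not imply NOT NULL → nullable.
- interval: declared NOT NULL → not nullable.
- mac: CHECK does not forbid NULL (a CHECK constraint passes when its expression is NULL) → nullable.
- status: declared NOT NULL → not nullable.
- message: part of the PRIMARY KEY, which implies NOT NULL → not nullable.
- version: declared NOT NULL → not nullable.
- lat: part of the PRIMARY KEY, which implies NOT NULL → not nullable.
- channel: DEFAULT only fills an omitted column; an explicit NULL is still allowed → nullable.
- gain: UNIQUE does not imply NOT NULL → nullable.
- event_id: no NOT NULL constraint applies → nullable.
- name: no NOT NULL constraint applies → nullable.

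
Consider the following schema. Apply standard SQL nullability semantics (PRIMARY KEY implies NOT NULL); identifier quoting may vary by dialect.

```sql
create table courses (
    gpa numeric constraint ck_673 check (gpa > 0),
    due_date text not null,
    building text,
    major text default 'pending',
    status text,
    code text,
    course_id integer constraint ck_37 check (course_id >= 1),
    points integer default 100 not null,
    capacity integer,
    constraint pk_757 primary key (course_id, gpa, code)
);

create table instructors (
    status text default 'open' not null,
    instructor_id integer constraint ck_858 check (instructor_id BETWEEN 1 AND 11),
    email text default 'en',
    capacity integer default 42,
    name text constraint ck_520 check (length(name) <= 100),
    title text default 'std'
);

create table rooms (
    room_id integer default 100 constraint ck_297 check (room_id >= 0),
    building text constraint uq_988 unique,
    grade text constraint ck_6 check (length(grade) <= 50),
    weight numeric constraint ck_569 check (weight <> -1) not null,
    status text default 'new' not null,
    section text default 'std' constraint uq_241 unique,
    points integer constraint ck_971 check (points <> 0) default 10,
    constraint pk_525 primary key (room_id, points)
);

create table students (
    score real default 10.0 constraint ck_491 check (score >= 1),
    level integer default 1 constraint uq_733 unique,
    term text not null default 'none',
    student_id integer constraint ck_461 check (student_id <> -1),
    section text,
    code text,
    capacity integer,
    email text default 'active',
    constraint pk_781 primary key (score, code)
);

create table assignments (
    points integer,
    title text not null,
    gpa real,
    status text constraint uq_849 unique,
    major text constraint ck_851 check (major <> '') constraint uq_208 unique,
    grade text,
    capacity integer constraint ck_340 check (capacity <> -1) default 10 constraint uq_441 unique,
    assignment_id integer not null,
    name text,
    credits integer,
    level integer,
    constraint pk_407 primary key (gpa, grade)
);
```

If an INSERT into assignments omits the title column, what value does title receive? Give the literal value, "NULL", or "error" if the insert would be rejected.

error

title has no DEFAULT clause.
Omitting it would insert NULL, but it is declared NOT NULL, so the INSERT fails.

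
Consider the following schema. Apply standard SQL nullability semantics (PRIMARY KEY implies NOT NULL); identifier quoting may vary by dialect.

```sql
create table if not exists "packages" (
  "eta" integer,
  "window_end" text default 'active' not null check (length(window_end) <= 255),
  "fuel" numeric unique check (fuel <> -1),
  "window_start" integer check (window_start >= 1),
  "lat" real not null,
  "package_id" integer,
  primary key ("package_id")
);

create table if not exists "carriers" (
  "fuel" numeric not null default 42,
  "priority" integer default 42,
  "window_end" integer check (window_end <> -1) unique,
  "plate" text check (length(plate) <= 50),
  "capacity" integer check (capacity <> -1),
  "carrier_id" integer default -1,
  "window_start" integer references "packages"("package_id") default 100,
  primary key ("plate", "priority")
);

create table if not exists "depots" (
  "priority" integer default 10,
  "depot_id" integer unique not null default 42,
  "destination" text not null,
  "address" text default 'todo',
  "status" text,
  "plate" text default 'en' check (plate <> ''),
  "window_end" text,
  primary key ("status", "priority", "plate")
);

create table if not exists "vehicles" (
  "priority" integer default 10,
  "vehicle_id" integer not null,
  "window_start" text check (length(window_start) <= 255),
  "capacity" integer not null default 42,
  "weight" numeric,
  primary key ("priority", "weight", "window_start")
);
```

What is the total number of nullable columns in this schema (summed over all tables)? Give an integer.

packages: 3 nullable (eta, fuel, window_start — PK (package_id) and explicit NOT NULL columns excluded).
carriers: 4 nullable (window_end, capacity, carrier_id, window_start — PK (plate, priority) and explicit NOT NULL columns excluded).
depots: 2 nullable (address, window_end — PK (status, priority, plate) and explicit NOT NULL columns excluded).
vehicles: 0 nullable (none — PK (priority, weight, window_start) and explicit NOT NULL columns excluded).
Total: 3 + 4 + 2 + 0 = 9.

9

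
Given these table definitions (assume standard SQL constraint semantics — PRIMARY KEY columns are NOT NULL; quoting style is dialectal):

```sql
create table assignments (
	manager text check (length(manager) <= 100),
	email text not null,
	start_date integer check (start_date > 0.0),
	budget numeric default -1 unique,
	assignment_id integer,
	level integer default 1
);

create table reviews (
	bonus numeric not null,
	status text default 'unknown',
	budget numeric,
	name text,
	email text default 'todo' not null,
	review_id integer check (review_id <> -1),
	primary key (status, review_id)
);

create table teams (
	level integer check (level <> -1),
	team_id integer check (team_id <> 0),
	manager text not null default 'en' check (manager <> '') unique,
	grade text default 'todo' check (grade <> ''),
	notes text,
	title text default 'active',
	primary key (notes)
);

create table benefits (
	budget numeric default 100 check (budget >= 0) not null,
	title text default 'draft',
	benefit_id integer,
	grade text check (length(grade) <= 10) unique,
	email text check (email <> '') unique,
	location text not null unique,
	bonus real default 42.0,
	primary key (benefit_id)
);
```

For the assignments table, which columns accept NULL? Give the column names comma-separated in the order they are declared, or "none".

- manager: CHECK does not forbid NULL (a CHECK constraint passes when its expression is NULL) → nullable.
- email: declared NOT NULL → not nullable.
- start_date: CHECK does not forbid NULL (a CHECK constraint passes when its expression is NULL) → nullable.
- budget: UNIQUE does not imply NOT NULL → nullable.
- assignment_id: no NOT NULL constraint applies → nullable.
- level: DEFAULT only fills an omitted column; an explicit NULL is still allowed → nullable.

manager, start_date, budget, assignment_id, level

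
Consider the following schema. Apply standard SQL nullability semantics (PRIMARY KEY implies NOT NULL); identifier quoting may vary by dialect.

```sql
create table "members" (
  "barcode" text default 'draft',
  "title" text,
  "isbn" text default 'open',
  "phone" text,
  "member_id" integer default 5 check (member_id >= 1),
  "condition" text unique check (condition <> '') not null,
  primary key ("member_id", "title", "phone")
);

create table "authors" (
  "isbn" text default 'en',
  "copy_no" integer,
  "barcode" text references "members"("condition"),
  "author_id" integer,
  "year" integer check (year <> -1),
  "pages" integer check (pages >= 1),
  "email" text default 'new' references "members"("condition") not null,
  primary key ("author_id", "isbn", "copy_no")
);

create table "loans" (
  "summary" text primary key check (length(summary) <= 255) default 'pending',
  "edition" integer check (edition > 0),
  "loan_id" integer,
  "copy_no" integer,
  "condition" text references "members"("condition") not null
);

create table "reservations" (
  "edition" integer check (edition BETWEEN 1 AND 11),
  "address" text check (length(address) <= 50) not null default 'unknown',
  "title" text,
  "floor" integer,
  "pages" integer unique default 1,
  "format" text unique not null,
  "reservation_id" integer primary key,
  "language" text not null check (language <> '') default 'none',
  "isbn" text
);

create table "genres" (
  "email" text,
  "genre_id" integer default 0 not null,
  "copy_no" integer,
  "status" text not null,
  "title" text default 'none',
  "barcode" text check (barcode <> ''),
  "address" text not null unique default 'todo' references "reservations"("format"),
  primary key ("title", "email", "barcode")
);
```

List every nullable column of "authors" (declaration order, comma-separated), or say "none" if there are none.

barcode, year, pages

- isbn: part of the PRIMARY KEY, which implies NOT NULL → not nullable.
- copy_no: part of the PRIMARY KEY, which implies NOT NULL → not nullable.
- barcode: a foreign key column may be NULL unless separately constrained → nullable.
- author_id: part of the PRIMARY KEY, which implies NOT NULL → not nullable.
- year: CHECK does not forbid NULL (a CHECK constraint passes when its expression is NULL) → nullable.
- pages: CHECK does not forbid NULL (a CHECK constraint passes when its expression is NULL) → nullable.
- email: declared NOT NULL → not nullable.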